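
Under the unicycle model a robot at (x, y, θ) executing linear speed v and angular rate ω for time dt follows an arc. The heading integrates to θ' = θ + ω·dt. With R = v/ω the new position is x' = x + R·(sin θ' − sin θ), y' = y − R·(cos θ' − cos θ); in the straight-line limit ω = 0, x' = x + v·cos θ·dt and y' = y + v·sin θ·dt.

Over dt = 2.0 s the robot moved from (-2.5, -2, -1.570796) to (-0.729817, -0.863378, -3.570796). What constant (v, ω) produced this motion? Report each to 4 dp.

Δθ = -3.570796 − -1.570796 = -2.000000
ω = Δθ/dt = -2.000000/2.0 = -1.0000
R = Δx/(sin θ' − sin θ) = 1.2500
v = R·ω = 1.2500·-1.0000 = -1.2500

v = -1.2500, ω = -1.0000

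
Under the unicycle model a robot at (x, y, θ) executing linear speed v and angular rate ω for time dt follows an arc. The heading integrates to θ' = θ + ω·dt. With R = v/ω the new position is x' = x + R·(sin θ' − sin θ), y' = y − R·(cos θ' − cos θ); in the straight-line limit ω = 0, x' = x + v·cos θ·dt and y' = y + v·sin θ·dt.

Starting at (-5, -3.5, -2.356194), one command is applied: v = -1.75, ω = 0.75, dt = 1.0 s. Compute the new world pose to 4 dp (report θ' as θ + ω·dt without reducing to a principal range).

θ' = -2.3562 + 0.75·1.0 = -1.6062
R = v/ω = -1.75/0.75 = -2.3333
x' = -5 + -2.3333·(sin -1.6062 − sin -2.3562) = -4.3180
y' = -3.5 − -2.3333·(cos -1.6062 − cos -2.3562) = -1.9327

(-4.3180, -1.9327, -1.6062)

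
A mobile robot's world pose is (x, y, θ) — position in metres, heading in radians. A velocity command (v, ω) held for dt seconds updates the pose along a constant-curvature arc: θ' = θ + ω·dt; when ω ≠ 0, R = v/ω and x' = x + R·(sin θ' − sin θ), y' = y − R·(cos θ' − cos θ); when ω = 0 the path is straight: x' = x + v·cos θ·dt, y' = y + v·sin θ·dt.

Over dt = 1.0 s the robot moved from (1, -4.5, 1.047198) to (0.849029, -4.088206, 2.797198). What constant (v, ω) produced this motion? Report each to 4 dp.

v = 0.5000, ω = 1.7500

Δθ = 2.797198 − 1.047198 = 1.750000
ω = Δθ/dt = 1.750000/1.0 = 1.7500
R = −Δy/(cos θ' − cos θ) = 0.2857
v = R·ω = 0.2857·1.7500 = 0.5000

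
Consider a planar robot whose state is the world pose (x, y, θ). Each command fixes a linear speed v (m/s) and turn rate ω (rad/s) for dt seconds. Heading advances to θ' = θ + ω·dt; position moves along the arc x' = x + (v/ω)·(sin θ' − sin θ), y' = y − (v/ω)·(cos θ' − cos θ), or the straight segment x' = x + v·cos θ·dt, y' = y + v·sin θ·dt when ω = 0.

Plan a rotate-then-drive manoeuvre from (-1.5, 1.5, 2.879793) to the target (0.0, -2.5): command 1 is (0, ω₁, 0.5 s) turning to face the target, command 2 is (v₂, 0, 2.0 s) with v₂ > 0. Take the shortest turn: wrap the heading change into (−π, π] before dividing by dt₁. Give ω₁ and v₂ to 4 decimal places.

ω₁ = 4.3827, v₂ = 2.1360

heading to target = atan2(-2.5−1.5, 0−-1.5) = -1.2120
Δθ = wrap(-1.2120 − 2.8798) = 2.1914; ω₁ = Δθ/dt₁ = 4.3827
distance = √((0−-1.5)² + (-2.5−1.5)²) = 4.2720; v₂ = distance/dt₂ = 2.1360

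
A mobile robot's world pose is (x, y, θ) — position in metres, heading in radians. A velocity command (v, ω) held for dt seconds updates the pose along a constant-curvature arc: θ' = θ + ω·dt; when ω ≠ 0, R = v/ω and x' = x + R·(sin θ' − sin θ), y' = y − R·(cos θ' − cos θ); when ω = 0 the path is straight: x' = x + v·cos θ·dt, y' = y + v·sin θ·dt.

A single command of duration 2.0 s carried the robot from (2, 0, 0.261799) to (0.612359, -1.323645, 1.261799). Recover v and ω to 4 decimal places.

Δθ = 1.261799 − 0.261799 = 1.000000
ω = Δθ/dt = 1.000000/2.0 = 0.5000
R = Δx/(sin θ' − sin θ) = -2.0000
v = R·ω = -2.0000·0.5000 = -1.0000

v = -1.0000, ω = 0.5000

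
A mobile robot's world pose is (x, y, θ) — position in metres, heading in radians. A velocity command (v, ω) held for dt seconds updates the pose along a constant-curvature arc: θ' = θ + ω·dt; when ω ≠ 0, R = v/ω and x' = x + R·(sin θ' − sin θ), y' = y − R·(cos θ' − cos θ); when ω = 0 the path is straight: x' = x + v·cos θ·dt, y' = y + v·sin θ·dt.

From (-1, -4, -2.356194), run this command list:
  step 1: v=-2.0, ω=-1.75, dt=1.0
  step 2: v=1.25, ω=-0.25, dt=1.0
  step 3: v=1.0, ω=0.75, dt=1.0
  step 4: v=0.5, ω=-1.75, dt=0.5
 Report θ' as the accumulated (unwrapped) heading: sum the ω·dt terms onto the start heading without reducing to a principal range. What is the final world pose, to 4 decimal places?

step 1: θ'=-4.1062 (R=1.1429) → pose (0.7473, -4.1570, -4.1062)
step 2: θ'=-4.3562 (R=-5.0000) → pose (0.1703, -3.0518, -4.3562)
step 3: θ'=-3.6062 (R=1.3333) → pose (-0.4819, -2.3248, -3.6062)
step 4: θ'=-4.4812 (R=-0.2857) → pose (-0.6320, -2.1348, -4.4812)

(-0.6320, -2.1348, -4.4812)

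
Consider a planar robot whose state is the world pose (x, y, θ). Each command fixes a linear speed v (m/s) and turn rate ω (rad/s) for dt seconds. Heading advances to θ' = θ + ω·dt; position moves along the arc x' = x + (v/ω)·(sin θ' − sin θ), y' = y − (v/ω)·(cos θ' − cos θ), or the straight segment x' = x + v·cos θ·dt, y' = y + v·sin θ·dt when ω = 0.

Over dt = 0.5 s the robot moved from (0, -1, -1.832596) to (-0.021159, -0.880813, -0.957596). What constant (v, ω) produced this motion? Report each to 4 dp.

v = -0.2500, ω = 1.7500

Δθ = -0.957596 − -1.832596 = 0.875000
ω = Δθ/dt = 0.875000/0.5 = 1.7500
R = −Δy/(cos θ' − cos θ) = -0.1429
v = R·ω = -0.1429·1.7500 = -0.2500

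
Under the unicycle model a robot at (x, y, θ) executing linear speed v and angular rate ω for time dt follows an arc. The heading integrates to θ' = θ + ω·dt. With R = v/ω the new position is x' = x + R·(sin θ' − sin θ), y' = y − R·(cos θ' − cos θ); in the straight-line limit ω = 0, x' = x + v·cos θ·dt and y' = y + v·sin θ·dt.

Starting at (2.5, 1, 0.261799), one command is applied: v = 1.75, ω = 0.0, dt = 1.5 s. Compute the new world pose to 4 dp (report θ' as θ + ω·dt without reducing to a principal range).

θ' = 0.2618 + 0.0·1.5 = 0.2618
ω = 0 → straight: x' = 2.5 + 1.75·cos(0.2618)·1.5 = 5.0356
y' = 1 + 1.75·sin(0.2618)·1.5 = 1.6794

(5.0356, 1.6794, 0.2618)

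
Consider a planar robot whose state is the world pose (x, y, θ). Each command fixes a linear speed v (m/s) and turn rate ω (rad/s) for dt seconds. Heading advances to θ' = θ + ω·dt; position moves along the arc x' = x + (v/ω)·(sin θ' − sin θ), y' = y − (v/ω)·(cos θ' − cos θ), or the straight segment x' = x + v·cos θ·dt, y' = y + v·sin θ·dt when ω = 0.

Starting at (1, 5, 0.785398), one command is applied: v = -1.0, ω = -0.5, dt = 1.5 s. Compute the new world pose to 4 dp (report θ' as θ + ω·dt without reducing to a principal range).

(-0.3434, 4.4155, 0.0354)

θ' = 0.7854 + -0.5·1.5 = 0.0354
R = v/ω = -1.0/-0.5 = 2.0000
x' = 1 + 2.0000·(sin 0.0354 − sin 0.7854) = -0.3434
y' = 5 − 2.0000·(cos 0.0354 − cos 0.7854) = 4.4155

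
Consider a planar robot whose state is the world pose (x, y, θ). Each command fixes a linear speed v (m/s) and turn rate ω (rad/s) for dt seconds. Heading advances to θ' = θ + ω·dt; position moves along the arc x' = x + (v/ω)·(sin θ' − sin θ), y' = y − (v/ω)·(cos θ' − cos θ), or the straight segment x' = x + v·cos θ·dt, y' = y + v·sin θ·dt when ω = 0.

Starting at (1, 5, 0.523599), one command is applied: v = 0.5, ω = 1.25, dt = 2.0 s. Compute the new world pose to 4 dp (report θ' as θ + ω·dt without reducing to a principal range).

(0.8471, 5.7436, 3.0236)

θ' = 0.5236 + 1.25·2.0 = 3.0236
R = v/ω = 0.5/1.25 = 0.4000
x' = 1 + 0.4000·(sin 3.0236 − sin 0.5236) = 0.8471
y' = 5 − 0.4000·(cos 3.0236 − cos 0.5236) = 5.7436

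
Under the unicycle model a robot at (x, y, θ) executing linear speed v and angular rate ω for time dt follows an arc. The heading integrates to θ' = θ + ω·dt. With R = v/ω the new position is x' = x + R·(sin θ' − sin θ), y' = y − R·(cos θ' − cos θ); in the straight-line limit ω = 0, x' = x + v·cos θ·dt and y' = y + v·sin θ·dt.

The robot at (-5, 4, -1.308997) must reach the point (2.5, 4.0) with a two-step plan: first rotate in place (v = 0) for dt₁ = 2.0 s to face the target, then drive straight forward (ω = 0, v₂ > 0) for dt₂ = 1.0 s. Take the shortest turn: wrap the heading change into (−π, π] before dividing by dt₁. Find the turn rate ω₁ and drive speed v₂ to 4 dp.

ω₁ = 0.6545, v₂ = 7.5000

heading to target = atan2(4−4, 2.5−-5) = 0.0000
Δθ = wrap(0.0000 − -1.3090) = 1.3090; ω₁ = Δθ/dt₁ = 0.6545
distance = √((2.5−-5)² + (4−4)²) = 7.5000; v₂ = distance/dt₂ = 7.5000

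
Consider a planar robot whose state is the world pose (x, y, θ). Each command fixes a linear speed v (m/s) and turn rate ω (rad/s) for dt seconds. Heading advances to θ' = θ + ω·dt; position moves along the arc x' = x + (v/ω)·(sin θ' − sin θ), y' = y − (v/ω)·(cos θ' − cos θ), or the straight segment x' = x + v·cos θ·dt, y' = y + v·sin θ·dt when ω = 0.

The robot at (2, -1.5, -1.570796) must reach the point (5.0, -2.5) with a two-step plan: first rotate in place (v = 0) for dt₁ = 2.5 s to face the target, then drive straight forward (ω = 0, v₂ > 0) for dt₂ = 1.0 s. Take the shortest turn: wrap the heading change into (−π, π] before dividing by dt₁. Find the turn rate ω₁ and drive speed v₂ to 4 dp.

ω₁ = 0.4996, v₂ = 3.1623

heading to target = atan2(-2.5−-1.5, 5−2) = -0.3218
Δθ = wrap(-0.3218 − -1.5708) = 1.2490; ω₁ = Δθ/dt₁ = 0.4996
distance = √((5−2)² + (-2.5−-1.5)²) = 3.1623; v₂ = distance/dt₂ = 3.1623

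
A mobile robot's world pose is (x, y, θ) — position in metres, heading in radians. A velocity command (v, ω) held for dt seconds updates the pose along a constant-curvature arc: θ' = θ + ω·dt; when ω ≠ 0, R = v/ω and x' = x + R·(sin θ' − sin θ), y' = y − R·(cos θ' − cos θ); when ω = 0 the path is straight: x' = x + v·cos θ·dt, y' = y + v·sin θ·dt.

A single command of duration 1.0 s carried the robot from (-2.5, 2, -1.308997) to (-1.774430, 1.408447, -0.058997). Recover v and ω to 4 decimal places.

v = 1.0000, ω = 1.2500

Δθ = -0.058997 − -1.308997 = 1.250000
ω = Δθ/dt = 1.250000/1.0 = 1.2500
R = Δx/(sin θ' − sin θ) = 0.8000
v = R·ω = 0.8000·1.2500 = 1.0000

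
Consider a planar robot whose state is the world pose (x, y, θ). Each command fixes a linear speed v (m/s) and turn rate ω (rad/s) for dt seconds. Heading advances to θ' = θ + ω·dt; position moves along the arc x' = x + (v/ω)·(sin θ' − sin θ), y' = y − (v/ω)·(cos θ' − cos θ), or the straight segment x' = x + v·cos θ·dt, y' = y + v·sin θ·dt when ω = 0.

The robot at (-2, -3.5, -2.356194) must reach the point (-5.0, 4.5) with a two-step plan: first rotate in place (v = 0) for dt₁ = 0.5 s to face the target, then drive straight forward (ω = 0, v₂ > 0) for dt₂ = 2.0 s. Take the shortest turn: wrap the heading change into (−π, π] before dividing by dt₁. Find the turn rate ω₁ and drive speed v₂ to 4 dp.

ω₁ = -3.9948, v₂ = 4.2720

heading to target = atan2(4.5−-3.5, -5−-2) = 1.9296
Δθ = wrap(1.9296 − -2.3562) = -1.9974; ω₁ = Δθ/dt₁ = -3.9948
distance = √((-5−-2)² + (4.5−-3.5)²) = 8.5440; v₂ = distance/dt₂ = 4.2720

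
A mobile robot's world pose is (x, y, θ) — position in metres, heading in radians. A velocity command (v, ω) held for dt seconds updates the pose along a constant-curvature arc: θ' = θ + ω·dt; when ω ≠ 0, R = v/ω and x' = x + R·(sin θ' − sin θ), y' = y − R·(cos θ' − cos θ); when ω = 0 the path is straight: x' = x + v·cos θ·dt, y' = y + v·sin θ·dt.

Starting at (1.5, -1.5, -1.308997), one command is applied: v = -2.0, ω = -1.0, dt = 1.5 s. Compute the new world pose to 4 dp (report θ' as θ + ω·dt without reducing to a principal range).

(2.7789, 0.9080, -2.8090)

θ' = -1.3090 + -1.0·1.5 = -2.8090
R = v/ω = -2.0/-1.0 = 2.0000
x' = 1.5 + 2.0000·(sin -2.8090 − sin -1.3090) = 2.7789
y' = -1.5 − 2.0000·(cos -2.8090 − cos -1.3090) = 0.9080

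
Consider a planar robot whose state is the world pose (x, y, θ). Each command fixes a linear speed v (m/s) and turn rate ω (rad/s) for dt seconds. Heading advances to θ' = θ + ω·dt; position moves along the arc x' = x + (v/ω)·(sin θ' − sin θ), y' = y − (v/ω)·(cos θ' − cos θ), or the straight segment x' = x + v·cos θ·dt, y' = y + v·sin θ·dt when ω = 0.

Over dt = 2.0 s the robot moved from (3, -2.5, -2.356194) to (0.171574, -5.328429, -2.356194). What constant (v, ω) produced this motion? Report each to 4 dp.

Δθ = -2.356194 − -2.356194 = 0.000000
ω = Δθ/dt = 0.000000/2.0 = 0.0000
ω = 0 → v = (Δx·cos θ + Δy·sin θ)/dt = 2.0000

v = 2.0000, ω = 0.0000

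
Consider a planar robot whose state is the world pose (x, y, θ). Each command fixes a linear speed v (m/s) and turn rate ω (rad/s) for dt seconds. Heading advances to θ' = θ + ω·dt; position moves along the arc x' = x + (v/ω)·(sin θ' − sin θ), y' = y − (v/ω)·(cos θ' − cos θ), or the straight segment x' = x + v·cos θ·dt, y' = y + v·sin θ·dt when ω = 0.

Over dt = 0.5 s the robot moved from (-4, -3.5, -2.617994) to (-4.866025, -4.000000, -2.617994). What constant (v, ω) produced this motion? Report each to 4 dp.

Δθ = -2.617994 − -2.617994 = 0.000000
ω = Δθ/dt = 0.000000/0.5 = 0.0000
ω = 0 → v = (Δx·cos θ + Δy·sin θ)/dt = 2.0000

v = 2.0000, ω = 0.0000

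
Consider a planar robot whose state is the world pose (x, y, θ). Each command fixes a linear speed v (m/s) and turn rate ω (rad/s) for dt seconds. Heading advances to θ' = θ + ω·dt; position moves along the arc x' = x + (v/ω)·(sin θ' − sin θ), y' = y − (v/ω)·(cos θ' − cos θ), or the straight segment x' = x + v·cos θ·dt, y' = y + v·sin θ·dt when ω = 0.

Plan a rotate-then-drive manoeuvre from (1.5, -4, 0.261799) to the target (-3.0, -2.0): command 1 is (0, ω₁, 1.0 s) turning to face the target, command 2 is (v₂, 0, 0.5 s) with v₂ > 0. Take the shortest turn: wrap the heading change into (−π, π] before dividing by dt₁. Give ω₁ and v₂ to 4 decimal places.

ω₁ = 2.4616, v₂ = 9.8489

heading to target = atan2(-2−-4, -3−1.5) = 2.7234
Δθ = wrap(2.7234 − 0.2618) = 2.4616; ω₁ = Δθ/dt₁ = 2.4616
distance = √((-3−1.5)² + (-2−-4)²) = 4.9244; v₂ = distance/dt₂ = 9.8489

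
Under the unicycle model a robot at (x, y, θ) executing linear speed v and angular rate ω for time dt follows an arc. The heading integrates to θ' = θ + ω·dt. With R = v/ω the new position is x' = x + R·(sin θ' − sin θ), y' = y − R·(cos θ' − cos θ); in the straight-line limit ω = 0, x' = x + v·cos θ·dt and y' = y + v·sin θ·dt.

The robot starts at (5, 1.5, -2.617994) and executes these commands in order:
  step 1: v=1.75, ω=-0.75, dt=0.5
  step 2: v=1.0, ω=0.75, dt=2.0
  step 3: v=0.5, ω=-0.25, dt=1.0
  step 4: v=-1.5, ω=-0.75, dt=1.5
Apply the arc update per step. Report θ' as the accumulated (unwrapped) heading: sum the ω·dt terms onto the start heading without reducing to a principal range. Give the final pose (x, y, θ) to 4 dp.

(4.4534, 0.8756, -2.8680)

step 1: θ'=-2.9930 (R=-2.3333) → pose (4.1788, 1.2131, -2.9930)
step 2: θ'=-1.4930 (R=1.3333) → pose (3.0469, -0.2092, -1.4930)
step 3: θ'=-1.7430 (R=-2.0000) → pose (3.0234, -0.7073, -1.7430)
step 4: θ'=-2.8680 (R=2.0000) → pose (4.4534, 0.8756, -2.8680)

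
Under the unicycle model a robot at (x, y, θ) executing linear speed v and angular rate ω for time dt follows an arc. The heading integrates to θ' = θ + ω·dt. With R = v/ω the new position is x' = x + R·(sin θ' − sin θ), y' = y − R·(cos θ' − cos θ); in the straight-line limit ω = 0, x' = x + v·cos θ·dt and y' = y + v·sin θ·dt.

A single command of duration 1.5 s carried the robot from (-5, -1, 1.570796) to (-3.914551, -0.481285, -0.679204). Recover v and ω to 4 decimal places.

v = 1.0000, ω = -1.5000

Δθ = -0.679204 − 1.570796 = -2.250000
ω = Δθ/dt = -2.250000/1.5 = -1.5000
R = Δx/(sin θ' − sin θ) = -0.6667
v = R·ω = -0.6667·-1.5000 = 1.0000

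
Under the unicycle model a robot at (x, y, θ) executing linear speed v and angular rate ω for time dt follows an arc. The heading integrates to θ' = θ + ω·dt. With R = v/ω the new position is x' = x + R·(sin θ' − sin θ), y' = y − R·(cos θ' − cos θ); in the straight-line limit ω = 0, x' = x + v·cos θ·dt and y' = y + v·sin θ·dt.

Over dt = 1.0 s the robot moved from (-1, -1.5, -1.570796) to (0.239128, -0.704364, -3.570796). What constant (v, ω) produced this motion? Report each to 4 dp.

v = -1.7500, ω = -2.0000

Δθ = -3.570796 − -1.570796 = -2.000000
ω = Δθ/dt = -2.000000/1.0 = -2.0000
R = Δx/(sin θ' − sin θ) = 0.8750
v = R·ω = 0.8750·-2.0000 = -1.7500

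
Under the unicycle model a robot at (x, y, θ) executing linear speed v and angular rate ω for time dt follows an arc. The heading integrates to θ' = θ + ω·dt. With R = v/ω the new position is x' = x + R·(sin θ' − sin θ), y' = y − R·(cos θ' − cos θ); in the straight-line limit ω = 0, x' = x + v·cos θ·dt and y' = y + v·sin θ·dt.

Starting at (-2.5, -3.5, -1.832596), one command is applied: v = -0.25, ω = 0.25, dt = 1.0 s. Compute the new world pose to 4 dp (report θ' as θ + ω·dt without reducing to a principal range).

(-2.4660, -3.2530, -1.5826)

θ' = -1.8326 + 0.25·1.0 = -1.5826
R = v/ω = -0.25/0.25 = -1.0000
x' = -2.5 + -1.0000·(sin -1.5826 − sin -1.8326) = -2.4660
y' = -3.5 − -1.0000·(cos -1.5826 − cos -1.8326) = -3.2530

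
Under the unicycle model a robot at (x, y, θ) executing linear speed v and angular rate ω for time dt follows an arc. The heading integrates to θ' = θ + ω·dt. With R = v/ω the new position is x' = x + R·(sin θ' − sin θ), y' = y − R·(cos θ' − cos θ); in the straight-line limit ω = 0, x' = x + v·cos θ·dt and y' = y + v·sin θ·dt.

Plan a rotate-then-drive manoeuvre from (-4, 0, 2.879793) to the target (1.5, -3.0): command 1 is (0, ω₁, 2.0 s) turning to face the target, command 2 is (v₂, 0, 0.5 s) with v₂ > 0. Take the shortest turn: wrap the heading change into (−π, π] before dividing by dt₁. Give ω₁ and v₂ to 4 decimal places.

ω₁ = 1.4520, v₂ = 12.5300

heading to target = atan2(-3−0, 1.5−-4) = -0.4993
Δθ = wrap(-0.4993 − 2.8798) = 2.9040; ω₁ = Δθ/dt₁ = 1.4520
distance = √((1.5−-4)² + (-3−0)²) = 6.2650; v₂ = distance/dt₂ = 12.5300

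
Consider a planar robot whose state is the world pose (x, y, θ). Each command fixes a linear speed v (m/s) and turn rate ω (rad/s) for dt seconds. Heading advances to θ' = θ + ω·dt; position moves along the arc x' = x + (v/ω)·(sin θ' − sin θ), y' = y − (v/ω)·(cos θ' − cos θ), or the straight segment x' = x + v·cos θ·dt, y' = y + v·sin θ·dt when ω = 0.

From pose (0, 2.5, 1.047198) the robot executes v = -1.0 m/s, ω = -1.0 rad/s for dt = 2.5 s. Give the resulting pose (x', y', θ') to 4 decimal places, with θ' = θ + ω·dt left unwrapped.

θ' = 1.0472 + -1.0·2.5 = -1.4528
R = v/ω = -1.0/-1.0 = 1.0000
x' = 0 + 1.0000·(sin -1.4528 − sin 1.0472) = -1.8591
y' = 2.5 − 1.0000·(cos -1.4528 − cos 1.0472) = 2.8823

(-1.8591, 2.8823, -1.4528)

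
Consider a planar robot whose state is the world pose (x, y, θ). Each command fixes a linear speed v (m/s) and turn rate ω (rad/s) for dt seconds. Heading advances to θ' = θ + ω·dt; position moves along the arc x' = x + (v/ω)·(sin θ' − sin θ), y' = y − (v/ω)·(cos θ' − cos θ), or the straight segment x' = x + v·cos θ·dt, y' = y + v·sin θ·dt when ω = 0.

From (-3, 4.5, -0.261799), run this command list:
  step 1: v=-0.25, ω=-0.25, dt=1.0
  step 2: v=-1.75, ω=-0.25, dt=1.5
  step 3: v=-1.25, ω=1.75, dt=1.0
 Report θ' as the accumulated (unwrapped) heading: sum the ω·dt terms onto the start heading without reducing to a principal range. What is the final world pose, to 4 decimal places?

step 1: θ'=-0.5118 (R=1.0000) → pose (-3.2309, 4.5941, -0.5118)
step 2: θ'=-0.8868 (R=7.0000) → pose (-5.2281, 6.2738, -0.8868)
step 3: θ'=0.8632 (R=-0.7143) → pose (-6.3245, 6.2868, 0.8632)

(-6.3245, 6.2868, 0.8632)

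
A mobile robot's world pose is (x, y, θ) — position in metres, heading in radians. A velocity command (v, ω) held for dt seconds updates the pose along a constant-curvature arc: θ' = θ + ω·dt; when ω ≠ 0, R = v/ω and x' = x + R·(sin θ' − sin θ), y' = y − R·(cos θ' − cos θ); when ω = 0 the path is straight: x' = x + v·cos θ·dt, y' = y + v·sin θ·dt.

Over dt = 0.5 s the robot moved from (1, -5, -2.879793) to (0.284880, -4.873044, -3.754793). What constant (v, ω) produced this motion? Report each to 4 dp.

Δθ = -3.754793 − -2.879793 = -0.875000
ω = Δθ/dt = -0.875000/0.5 = -1.7500
R = Δx/(sin θ' − sin θ) = -0.8571
v = R·ω = -0.8571·-1.7500 = 1.5000

v = 1.5000, ω = -1.7500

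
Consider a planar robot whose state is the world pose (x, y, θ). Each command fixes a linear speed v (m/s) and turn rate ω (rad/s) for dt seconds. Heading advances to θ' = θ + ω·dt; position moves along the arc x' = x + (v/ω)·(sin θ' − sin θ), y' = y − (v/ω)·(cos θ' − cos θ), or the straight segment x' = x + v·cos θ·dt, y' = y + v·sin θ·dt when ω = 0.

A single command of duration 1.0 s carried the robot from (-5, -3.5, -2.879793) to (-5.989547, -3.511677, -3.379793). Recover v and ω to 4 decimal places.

v = 1.0000, ω = -0.5000

Δθ = -3.379793 − -2.879793 = -0.500000
ω = Δθ/dt = -0.500000/1.0 = -0.5000
R = Δx/(sin θ' − sin θ) = -2.0000
v = R·ω = -2.0000·-0.5000 = 1.0000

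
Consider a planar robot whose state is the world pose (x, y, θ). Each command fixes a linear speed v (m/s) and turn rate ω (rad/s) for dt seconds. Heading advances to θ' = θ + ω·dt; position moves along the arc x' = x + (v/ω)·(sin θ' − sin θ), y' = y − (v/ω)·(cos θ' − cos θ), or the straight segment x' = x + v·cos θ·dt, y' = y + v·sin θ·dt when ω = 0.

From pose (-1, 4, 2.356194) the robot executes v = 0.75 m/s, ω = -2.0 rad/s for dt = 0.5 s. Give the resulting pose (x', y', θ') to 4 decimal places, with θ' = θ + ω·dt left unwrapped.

(-1.1012, 4.3450, 1.3562)

θ' = 2.3562 + -2.0·0.5 = 1.3562
R = v/ω = 0.75/-2.0 = -0.3750
x' = -1 + -0.3750·(sin 1.3562 − sin 2.3562) = -1.1012
y' = 4 − -0.3750·(cos 1.3562 − cos 2.3562) = 4.3450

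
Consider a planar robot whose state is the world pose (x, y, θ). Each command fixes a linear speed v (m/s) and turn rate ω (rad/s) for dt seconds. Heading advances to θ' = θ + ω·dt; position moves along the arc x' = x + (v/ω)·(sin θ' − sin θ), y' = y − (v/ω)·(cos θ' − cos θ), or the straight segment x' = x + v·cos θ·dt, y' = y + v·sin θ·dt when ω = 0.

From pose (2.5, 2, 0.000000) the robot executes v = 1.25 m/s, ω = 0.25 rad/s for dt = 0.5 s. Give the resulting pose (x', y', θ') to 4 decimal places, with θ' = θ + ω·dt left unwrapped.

(3.1234, 2.0390, 0.1250)

θ' = 0.0000 + 0.25·0.5 = 0.1250
R = v/ω = 1.25/0.25 = 5.0000
x' = 2.5 + 5.0000·(sin 0.1250 − sin 0.0000) = 3.1234
y' = 2 − 5.0000·(cos 0.1250 − cos 0.0000) = 2.0390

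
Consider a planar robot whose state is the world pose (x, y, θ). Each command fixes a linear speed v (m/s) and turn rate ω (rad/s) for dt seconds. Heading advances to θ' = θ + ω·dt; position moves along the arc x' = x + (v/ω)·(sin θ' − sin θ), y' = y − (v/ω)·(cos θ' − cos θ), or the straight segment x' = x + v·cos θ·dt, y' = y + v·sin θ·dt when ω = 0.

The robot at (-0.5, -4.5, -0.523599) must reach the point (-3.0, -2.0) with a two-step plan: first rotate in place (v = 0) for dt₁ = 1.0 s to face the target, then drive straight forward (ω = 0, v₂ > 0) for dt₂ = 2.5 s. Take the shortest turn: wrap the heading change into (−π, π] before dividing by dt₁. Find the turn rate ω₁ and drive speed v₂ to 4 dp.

ω₁ = 2.8798, v₂ = 1.4142

heading to target = atan2(-2−-4.5, -3−-0.5) = 2.3562
Δθ = wrap(2.3562 − -0.5236) = 2.8798; ω₁ = Δθ/dt₁ = 2.8798
distance = √((-3−-0.5)² + (-2−-4.5)²) = 3.5355; v₂ = distance/dt₂ = 1.4142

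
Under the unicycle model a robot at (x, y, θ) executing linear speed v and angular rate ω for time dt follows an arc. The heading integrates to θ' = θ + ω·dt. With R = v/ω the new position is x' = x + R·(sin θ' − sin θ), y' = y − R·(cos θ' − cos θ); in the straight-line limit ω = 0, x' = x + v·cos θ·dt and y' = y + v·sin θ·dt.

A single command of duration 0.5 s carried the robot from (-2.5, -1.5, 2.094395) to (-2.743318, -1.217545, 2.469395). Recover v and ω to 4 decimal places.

Δθ = 2.469395 − 2.094395 = 0.375000
ω = Δθ/dt = 0.375000/0.5 = 0.7500
R = −Δy/(cos θ' − cos θ) = 1.0000
v = R·ω = 1.0000·0.7500 = 0.7500

v = 0.7500, ω = 0.7500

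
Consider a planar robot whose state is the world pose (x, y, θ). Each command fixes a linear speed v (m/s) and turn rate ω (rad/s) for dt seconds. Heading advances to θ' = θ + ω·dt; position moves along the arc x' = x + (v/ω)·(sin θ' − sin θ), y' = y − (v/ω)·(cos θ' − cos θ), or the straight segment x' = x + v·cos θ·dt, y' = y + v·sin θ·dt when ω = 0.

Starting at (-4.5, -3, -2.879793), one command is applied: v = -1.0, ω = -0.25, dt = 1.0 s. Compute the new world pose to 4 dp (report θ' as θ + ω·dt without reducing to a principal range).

θ' = -2.8798 + -0.25·1.0 = -3.1298
R = v/ω = -1.0/-0.25 = 4.0000
x' = -4.5 + 4.0000·(sin -3.1298 − sin -2.8798) = -3.5119
y' = -3 − 4.0000·(cos -3.1298 − cos -2.8798) = -2.8640

(-3.5119, -2.8640, -3.1298)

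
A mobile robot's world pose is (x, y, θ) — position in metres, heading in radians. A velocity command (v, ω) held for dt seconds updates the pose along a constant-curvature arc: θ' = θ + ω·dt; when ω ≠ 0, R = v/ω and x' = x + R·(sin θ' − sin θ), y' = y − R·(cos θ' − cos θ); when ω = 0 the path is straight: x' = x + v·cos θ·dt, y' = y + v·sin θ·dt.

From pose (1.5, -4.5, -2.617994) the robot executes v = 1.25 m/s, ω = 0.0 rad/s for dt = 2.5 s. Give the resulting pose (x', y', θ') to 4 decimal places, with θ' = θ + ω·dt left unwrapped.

(-1.2063, -6.0625, -2.6180)

θ' = -2.6180 + 0.0·2.5 = -2.6180
ω = 0 → straight: x' = 1.5 + 1.25·cos(-2.6180)·2.5 = -1.2063
y' = -4.5 + 1.25·sin(-2.6180)·2.5 = -6.0625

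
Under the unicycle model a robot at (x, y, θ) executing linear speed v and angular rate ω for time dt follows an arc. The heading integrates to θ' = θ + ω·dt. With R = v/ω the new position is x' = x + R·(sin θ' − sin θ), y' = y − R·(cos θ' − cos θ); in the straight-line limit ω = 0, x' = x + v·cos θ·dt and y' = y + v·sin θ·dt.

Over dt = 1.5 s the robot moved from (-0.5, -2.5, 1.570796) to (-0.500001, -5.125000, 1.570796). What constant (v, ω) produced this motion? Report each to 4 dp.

v = -1.7500, ω = 0.0000

Δθ = 1.570796 − 1.570796 = 0.000000
ω = Δθ/dt = 0.000000/1.5 = 0.0000
ω = 0 → v = (Δx·cos θ + Δy·sin θ)/dt = -1.7500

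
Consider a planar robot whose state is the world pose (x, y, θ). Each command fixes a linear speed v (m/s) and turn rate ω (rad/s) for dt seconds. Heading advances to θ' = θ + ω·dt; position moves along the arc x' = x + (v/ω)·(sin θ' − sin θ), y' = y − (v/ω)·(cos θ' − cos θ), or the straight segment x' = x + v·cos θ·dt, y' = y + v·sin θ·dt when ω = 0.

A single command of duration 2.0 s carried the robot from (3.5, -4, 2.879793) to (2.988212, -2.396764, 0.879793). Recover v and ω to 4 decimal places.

Δθ = 0.879793 − 2.879793 = -2.000000
ω = Δθ/dt = -2.000000/2.0 = -1.0000
R = −Δy/(cos θ' − cos θ) = -1.0000
v = R·ω = -1.0000·-1.0000 = 1.0000

v = 1.0000, ω = -1.0000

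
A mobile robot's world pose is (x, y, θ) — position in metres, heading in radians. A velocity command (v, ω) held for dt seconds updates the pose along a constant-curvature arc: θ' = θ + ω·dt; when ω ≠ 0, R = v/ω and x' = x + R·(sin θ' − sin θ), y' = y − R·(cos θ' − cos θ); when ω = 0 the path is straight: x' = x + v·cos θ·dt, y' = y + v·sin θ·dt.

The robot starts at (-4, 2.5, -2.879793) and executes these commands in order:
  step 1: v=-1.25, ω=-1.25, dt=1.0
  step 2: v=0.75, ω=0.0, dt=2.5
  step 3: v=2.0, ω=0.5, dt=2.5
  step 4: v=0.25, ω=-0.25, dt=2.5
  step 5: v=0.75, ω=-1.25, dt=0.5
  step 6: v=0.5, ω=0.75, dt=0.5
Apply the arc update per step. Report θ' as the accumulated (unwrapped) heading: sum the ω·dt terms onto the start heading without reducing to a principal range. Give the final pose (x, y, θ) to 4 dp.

step 1: θ'=-4.1298 (R=1.0000) → pose (-2.9061, 2.0843, -4.1298)
step 2: θ'=-4.1298 (straight) → pose (-3.9378, 3.6500, -4.1298)
step 3: θ'=-2.8798 (R=4.0000) → pose (-8.3132, 5.3129, -2.8798)
step 4: θ'=-3.5048 (R=-1.0000) → pose (-8.9273, 5.3441, -3.5048)
step 5: θ'=-4.1298 (R=-0.6000) → pose (-9.2151, 5.5748, -4.1298)
step 6: θ'=-3.7548 (R=0.6667) → pose (-9.3882, 5.7532, -3.7548)

(-9.3882, 5.7532, -3.7548)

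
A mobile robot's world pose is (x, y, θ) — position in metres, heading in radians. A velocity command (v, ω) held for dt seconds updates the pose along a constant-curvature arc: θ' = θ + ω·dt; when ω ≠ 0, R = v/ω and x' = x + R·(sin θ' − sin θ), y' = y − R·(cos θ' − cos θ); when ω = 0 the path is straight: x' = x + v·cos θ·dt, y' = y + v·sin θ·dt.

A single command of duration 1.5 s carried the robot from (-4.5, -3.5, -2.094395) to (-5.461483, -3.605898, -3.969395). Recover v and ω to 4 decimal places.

v = 0.7500, ω = -1.2500

Δθ = -3.969395 − -2.094395 = -1.875000
ω = Δθ/dt = -1.875000/1.5 = -1.2500
R = Δx/(sin θ' − sin θ) = -0.6000
v = R·ω = -0.6000·-1.2500 = 0.7500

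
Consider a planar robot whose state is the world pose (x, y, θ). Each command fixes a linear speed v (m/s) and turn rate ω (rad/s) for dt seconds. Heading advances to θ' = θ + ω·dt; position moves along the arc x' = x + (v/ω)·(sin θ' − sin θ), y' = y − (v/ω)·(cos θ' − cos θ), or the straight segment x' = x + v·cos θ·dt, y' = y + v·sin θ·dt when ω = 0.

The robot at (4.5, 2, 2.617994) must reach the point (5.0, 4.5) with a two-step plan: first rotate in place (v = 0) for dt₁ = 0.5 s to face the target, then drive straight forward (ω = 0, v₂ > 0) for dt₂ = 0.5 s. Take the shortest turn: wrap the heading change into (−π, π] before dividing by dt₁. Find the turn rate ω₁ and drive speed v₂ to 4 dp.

heading to target = atan2(4.5−2, 5−4.5) = 1.3734
Δθ = wrap(1.3734 − 2.6180) = -1.2446; ω₁ = Δθ/dt₁ = -2.4892
distance = √((5−4.5)² + (4.5−2)²) = 2.5495; v₂ = distance/dt₂ = 5.0990

ω₁ = -2.4892, v₂ = 5.0990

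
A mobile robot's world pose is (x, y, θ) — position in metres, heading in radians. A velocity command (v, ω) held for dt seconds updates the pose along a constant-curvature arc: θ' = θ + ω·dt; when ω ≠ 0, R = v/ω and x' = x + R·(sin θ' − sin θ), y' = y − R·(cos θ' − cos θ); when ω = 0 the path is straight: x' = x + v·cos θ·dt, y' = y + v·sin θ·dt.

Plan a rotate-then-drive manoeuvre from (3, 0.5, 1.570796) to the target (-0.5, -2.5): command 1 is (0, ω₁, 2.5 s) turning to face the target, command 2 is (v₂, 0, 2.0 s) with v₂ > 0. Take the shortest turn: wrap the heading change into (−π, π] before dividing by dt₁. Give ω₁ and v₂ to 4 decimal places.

heading to target = atan2(-2.5−0.5, -0.5−3) = -2.4330
Δθ = wrap(-2.4330 − 1.5708) = 2.2794; ω₁ = Δθ/dt₁ = 0.9118
distance = √((-0.5−3)² + (-2.5−0.5)²) = 4.6098; v₂ = distance/dt₂ = 2.3049

ω₁ = 0.9118, v₂ = 2.3049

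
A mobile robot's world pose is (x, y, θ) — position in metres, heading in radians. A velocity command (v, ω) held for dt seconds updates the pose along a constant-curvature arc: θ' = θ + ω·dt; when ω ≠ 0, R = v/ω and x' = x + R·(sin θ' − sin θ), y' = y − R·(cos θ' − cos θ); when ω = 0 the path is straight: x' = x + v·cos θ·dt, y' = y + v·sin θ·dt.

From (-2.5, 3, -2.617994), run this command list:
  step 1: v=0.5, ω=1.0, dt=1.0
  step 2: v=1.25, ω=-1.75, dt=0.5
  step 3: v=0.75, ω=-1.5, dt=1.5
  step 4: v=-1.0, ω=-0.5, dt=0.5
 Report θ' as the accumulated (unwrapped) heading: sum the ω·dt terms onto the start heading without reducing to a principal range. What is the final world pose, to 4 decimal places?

step 1: θ'=-1.6180 (R=0.5000) → pose (-2.7494, 2.5906, -1.6180)
step 2: θ'=-2.4930 (R=-0.7143) → pose (-3.0315, 2.0550, -2.4930)
step 3: θ'=-4.7430 (R=-0.5000) → pose (-3.8333, 2.4688, -4.7430)
step 4: θ'=-4.9930 (R=2.0000) → pose (-3.9105, 1.9761, -4.9930)

(-3.9105, 1.9761, -4.9930)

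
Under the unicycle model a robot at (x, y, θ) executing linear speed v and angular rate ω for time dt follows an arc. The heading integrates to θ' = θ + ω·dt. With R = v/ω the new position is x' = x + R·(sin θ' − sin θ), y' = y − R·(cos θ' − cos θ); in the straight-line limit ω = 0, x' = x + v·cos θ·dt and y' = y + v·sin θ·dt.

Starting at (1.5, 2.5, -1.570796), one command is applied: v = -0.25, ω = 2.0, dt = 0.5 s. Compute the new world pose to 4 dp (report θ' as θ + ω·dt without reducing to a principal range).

θ' = -1.5708 + 2.0·0.5 = -0.5708
R = v/ω = -0.25/2.0 = -0.1250
x' = 1.5 + -0.1250·(sin -0.5708 − sin -1.5708) = 1.4425
y' = 2.5 − -0.1250·(cos -0.5708 − cos -1.5708) = 2.6052

(1.4425, 2.6052, -0.5708)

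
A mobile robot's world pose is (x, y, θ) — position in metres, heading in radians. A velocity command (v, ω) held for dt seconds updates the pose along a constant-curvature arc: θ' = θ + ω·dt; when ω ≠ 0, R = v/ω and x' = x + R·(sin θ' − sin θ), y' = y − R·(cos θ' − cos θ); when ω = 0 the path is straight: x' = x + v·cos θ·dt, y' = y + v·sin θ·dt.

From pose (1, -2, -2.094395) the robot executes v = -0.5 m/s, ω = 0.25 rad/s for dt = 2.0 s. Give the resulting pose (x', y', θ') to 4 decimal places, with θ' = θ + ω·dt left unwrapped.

(1.2674, -1.0472, -1.5944)

θ' = -2.0944 + 0.25·2.0 = -1.5944
R = v/ω = -0.5/0.25 = -2.0000
x' = 1 + -2.0000·(sin -1.5944 − sin -2.0944) = 1.2674
y' = -2 − -2.0000·(cos -1.5944 − cos -2.0944) = -1.0472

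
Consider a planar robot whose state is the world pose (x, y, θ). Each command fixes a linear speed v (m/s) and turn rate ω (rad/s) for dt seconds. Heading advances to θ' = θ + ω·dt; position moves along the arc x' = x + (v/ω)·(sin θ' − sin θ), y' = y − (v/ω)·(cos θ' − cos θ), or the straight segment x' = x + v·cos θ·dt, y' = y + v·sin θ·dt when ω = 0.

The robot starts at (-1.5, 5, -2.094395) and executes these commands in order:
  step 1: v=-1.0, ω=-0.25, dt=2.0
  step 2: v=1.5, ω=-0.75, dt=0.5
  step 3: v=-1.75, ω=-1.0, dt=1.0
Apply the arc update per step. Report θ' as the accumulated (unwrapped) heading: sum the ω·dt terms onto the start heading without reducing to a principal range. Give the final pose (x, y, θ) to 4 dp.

step 1: θ'=-2.5944 (R=4.0000) → pose (-0.1171, 6.4159, -2.5944)
step 2: θ'=-2.9694 (R=-2.0000) → pose (-0.8150, 6.1535, -2.9694)
step 3: θ'=-3.9694 (R=1.7500) → pose (0.7737, 5.6132, -3.9694)

(0.7737, 5.6132, -3.9694)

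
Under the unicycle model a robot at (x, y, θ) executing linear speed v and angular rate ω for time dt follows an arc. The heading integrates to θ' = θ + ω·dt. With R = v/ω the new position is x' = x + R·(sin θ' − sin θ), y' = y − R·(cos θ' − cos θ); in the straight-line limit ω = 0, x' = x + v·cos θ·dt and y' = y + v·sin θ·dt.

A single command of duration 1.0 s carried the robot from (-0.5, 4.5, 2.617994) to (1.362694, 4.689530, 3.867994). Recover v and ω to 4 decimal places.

Δθ = 3.867994 − 2.617994 = 1.250000
ω = Δθ/dt = 1.250000/1.0 = 1.2500
R = Δx/(sin θ' − sin θ) = -1.6000
v = R·ω = -1.6000·1.2500 = -2.0000

v = -2.0000, ω = 1.2500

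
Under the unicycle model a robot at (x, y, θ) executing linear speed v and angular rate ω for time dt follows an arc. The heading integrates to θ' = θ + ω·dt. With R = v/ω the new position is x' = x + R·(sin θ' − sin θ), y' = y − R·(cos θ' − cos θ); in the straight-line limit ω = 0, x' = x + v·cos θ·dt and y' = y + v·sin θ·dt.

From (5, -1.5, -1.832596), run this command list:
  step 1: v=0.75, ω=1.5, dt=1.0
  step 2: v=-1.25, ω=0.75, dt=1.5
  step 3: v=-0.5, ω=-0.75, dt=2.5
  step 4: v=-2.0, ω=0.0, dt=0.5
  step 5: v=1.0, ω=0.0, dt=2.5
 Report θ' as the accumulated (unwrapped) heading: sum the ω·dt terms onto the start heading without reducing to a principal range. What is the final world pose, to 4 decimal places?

(3.2289, -3.6765, -1.0826)

step 1: θ'=-0.3326 (R=0.5000) → pose (5.3197, -2.1020, -0.3326)
step 2: θ'=0.7924 (R=-1.6667) → pose (3.5888, -2.5071, 0.7924)
step 3: θ'=-1.0826 (R=0.6667) → pose (2.5253, -2.3517, -1.0826)
step 4: θ'=-1.0826 (straight) → pose (2.0563, -1.4685, -1.0826)
step 5: θ'=-1.0826 (straight) → pose (3.2289, -3.6765, -1.0826)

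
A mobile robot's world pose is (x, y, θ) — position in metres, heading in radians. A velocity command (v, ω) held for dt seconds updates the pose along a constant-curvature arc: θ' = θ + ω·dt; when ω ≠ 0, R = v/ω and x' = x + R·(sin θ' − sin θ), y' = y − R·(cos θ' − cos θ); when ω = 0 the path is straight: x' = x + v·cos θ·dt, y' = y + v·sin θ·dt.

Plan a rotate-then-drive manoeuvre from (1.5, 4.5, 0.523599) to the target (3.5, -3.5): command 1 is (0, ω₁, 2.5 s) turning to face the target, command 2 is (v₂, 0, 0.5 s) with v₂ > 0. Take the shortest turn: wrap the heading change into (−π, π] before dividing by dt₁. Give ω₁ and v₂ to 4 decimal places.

ω₁ = -0.7398, v₂ = 16.4924

heading to target = atan2(-3.5−4.5, 3.5−1.5) = -1.3258
Δθ = wrap(-1.3258 − 0.5236) = -1.8494; ω₁ = Δθ/dt₁ = -0.7398
distance = √((3.5−1.5)² + (-3.5−4.5)²) = 8.2462; v₂ = distance/dt₂ = 16.4924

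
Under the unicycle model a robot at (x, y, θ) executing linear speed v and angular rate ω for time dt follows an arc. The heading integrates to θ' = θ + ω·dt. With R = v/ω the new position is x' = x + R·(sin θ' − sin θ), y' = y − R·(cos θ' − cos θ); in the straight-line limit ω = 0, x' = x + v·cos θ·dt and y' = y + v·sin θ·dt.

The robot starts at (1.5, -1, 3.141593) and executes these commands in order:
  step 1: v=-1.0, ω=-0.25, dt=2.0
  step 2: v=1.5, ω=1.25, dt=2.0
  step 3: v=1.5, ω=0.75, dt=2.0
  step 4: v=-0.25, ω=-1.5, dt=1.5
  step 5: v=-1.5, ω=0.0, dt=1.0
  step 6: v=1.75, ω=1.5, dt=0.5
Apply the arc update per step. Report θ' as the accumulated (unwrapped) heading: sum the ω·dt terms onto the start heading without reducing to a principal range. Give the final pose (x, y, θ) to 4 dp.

(4.5741, -3.3040, 5.1416)

step 1: θ'=2.6416 (R=4.0000) → pose (3.4177, -1.4897, 2.6416)
step 2: θ'=5.1416 (R=1.2000) → pose (1.7512, -3.0421, 5.1416)
step 3: θ'=6.6416 (R=2.0000) → pose (4.2714, -4.0828, 6.6416)
step 4: θ'=4.3916 (R=0.1667) → pose (4.0548, -3.8741, 4.3916)
step 5: θ'=4.3916 (straight) → pose (4.5278, -2.4507, 4.3916)
step 6: θ'=5.1416 (R=1.1667) → pose (4.5741, -3.3040, 5.1416)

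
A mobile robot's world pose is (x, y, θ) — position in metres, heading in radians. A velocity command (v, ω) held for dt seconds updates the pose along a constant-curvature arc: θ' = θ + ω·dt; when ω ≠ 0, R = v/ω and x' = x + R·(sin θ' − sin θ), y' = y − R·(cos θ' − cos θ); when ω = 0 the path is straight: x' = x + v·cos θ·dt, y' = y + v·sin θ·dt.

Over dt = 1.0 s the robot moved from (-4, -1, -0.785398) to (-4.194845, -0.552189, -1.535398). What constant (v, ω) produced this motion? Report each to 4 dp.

v = -0.5000, ω = -0.7500

Δθ = -1.535398 − -0.785398 = -0.750000
ω = Δθ/dt = -0.750000/1.0 = -0.7500
R = −Δy/(cos θ' − cos θ) = 0.6667
v = R·ω = 0.6667·-0.7500 = -0.5000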